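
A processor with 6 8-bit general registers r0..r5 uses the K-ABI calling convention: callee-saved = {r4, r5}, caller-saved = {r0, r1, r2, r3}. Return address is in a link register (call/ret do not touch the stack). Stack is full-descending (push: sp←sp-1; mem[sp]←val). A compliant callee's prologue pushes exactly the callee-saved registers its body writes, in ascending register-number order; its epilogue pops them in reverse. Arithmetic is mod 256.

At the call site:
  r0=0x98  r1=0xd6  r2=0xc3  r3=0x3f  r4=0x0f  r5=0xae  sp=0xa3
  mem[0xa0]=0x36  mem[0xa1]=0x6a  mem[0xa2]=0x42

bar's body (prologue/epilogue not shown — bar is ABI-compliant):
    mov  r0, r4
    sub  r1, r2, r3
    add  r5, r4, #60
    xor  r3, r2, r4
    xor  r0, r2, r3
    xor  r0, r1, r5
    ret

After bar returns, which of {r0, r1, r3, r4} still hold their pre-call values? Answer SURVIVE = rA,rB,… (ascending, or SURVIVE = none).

SURVIVE = r4

prologue: push r5 → mem[0xa2]=0xae, sp=0xa2
body[0] mov  r0, r4 → r0=0x0f
body[1] sub  r1, r2, r3 → r1=0x84
body[2] add  r5, r4, #60 → r5=0x4b
body[3] xor  r3, r2, r4 → r3=0xcc
body[4] xor  r0, r2, r3 → r0=0x0f
body[5] xor  r0, r1, r5 → r0=0xcf
epilogue: pop r5=0xae, sp=0xa3
r0: caller-saved, written=True
r1: caller-saved, written=True
r3: caller-saved, written=True
r4: callee-saved, written=False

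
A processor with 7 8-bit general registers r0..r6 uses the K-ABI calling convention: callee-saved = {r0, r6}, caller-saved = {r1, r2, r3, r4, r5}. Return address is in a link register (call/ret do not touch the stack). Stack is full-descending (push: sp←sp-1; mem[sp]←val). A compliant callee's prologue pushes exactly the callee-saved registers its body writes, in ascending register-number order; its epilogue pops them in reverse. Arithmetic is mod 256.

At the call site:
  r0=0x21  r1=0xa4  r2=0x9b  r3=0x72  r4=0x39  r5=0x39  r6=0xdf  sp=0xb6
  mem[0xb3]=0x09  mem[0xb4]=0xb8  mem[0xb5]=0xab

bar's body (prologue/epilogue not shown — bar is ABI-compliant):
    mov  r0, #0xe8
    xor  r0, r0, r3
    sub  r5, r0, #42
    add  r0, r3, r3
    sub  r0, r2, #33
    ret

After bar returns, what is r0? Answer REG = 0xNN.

prologue: push r0 → mem[0xb5]=0x21, sp=0xb5
body[0] mov  r0, #0xe8 → r0=0xe8
body[1] xor  r0, r0, r3 → r0=0x9a
body[2] sub  r5, r0, #42 → r5=0x70
body[3] add  r0, r3, r3 → r0=0xe4
body[4] sub  r0, r2, #33 → r0=0x7a
epilogue: pop r0=0x21, sp=0xb6
r0 is callee-saved → restored

REG = 0x21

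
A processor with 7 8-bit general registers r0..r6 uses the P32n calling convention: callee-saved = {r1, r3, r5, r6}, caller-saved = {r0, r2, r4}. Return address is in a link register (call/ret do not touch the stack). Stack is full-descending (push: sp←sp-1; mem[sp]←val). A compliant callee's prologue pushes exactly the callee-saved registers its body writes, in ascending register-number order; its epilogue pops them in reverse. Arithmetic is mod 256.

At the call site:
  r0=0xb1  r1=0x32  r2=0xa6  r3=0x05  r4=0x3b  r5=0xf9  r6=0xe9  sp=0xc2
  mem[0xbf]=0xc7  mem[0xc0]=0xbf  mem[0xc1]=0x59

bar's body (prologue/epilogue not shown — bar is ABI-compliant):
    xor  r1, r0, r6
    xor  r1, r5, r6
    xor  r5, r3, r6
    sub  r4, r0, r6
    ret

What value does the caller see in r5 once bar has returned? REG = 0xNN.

prologue: push r1 -> mem[0xc1]=0x32, sp=0xc1
prologue: push r5 -> mem[0xc0]=0xf9, sp=0xc0
body[0] xor  r1, r0, r6 -> r1=0x58
body[1] xor  r1, r5, r6 -> r1=0x10
body[2] xor  r5, r3, r6 -> r5=0xec
body[3] sub  r4, r0, r6 -> r4=0xc8
epilogue: pop r5=0xf9, sp=0xc1
epilogue: pop r1=0x32, sp=0xc2
r5 is callee-saved -> restored

REG = 0xf9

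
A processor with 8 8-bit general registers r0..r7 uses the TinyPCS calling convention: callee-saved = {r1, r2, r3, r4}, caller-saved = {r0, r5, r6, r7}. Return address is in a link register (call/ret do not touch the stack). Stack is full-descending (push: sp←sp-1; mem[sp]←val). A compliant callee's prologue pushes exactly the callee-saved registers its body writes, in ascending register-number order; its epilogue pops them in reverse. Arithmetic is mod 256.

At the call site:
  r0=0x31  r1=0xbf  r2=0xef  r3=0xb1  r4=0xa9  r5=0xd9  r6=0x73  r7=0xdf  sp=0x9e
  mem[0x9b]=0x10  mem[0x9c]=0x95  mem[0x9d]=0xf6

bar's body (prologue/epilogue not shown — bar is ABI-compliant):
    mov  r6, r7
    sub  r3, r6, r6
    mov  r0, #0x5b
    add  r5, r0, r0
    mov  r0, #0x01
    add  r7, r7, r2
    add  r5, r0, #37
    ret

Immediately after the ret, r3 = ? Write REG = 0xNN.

REG = 0xb1

prologue: push r3 -> mem[0x9d]=0xb1, sp=0x9d
body[0] mov  r6, r7 -> r6=0xdf
body[1] sub  r3, r6, r6 -> r3=0x00
body[2] mov  r0, #0x5b -> r0=0x5b
body[3] add  r5, r0, r0 -> r5=0xb6
body[4] mov  r0, #0x01 -> r0=0x01
body[5] add  r7, r7, r2 -> r7=0xce
body[6] add  r5, r0, #37 -> r5=0x26
epilogue: pop r3=0xb1, sp=0x9e
r3 is callee-saved -> restored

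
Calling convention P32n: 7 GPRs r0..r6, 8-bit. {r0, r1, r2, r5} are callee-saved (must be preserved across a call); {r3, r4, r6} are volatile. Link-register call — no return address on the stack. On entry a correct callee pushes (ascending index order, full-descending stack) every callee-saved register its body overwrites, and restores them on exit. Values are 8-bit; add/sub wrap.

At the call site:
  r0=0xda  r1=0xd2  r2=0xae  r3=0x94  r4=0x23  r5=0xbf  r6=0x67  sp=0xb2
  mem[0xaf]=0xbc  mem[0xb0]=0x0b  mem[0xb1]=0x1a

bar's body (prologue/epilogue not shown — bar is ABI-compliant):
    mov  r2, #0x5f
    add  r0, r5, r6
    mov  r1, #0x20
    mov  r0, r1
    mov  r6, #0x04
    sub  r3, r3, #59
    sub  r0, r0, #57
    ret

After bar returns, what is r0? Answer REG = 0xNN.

prologue: push r0 → mem[0xb1]=0xda, sp=0xb1
prologue: push r1 → mem[0xb0]=0xd2, sp=0xb0
prologue: push r2 → mem[0xaf]=0xae, sp=0xaf
body[0] mov  r2, #0x5f → r2=0x5f
body[1] add  r0, r5, r6 → r0=0x26
body[2] mov  r1, #0x20 → r1=0x20
body[3] mov  r0, r1 → r0=0x20
body[4] mov  r6, #0x04 → r6=0x04
body[5] sub  r3, r3, #59 → r3=0x59
body[6] sub  r0, r0, #57 → r0=0xe7
epilogue: pop r2=0xae, sp=0xb0
epilogue: pop r1=0xd2, sp=0xb1
epilogue: pop r0=0xda, sp=0xb2
r0 is callee-saved → restored

REG = 0xda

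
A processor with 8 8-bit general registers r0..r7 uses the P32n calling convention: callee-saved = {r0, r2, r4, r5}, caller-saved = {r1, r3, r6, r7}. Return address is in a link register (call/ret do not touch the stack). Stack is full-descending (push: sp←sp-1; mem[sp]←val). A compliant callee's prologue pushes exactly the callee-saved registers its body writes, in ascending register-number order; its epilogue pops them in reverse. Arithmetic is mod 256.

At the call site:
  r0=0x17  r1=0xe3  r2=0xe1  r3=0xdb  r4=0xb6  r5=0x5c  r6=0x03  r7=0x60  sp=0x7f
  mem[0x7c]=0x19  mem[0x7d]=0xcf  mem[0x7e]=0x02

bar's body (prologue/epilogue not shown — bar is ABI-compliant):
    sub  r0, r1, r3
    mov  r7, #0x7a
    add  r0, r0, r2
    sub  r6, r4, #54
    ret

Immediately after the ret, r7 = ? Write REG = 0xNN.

prologue: push r0 → mem[0x7e]=0x17, sp=0x7e
body[0] sub  r0, r1, r3 → r0=0x08
body[1] mov  r7, #0x7a → r7=0x7a
body[2] add  r0, r0, r2 → r0=0xe9
body[3] sub  r6, r4, #54 → r6=0x80
epilogue: pop r0=0x17, sp=0x7f
r7 is caller-saved → body value

REG = 0x7a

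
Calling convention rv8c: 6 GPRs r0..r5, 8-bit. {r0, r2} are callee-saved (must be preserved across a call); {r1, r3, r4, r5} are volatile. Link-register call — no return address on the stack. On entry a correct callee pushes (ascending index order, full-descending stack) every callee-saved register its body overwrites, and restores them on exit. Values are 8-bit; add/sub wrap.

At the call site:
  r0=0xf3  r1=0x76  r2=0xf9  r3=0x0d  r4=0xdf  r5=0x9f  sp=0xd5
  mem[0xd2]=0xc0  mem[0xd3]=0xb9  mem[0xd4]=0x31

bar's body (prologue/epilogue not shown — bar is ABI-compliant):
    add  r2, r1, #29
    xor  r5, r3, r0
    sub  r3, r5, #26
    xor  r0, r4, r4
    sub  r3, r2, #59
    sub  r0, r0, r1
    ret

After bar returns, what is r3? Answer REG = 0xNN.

REG = 0x58

prologue: push r0 → mem[0xd4]=0xf3, sp=0xd4
prologue: push r2 → mem[0xd3]=0xf9, sp=0xd3
body[0] add  r2, r1, #29 → r2=0x93
body[1] xor  r5, r3, r0 → r5=0xfe
body[2] sub  r3, r5, #26 → r3=0xe4
body[3] xor  r0, r4, r4 → r0=0x00
body[4] sub  r3, r2, #59 → r3=0x58
body[5] sub  r0, r0, r1 → r0=0x8a
epilogue: pop r2=0xf9, sp=0xd4
epilogue: pop r0=0xf3, sp=0xd5
r3 is caller-saved → body value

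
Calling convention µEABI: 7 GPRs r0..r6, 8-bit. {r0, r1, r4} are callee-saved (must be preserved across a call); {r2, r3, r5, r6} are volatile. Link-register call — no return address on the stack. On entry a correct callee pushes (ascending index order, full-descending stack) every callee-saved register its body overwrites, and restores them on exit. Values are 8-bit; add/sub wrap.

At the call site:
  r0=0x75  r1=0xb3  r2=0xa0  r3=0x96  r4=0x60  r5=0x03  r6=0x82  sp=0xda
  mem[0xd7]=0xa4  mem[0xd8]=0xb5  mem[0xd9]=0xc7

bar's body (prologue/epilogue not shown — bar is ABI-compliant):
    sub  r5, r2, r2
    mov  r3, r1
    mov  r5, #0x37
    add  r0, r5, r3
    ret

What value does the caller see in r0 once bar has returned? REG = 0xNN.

REG = 0x75

prologue: push r0 -> mem[0xd9]=0x75, sp=0xd9
body[0] sub  r5, r2, r2 -> r5=0x00
body[1] mov  r3, r1 -> r3=0xb3
body[2] mov  r5, #0x37 -> r5=0x37
body[3] add  r0, r5, r3 -> r0=0xea
epilogue: pop r0=0x75, sp=0xda
r0 is callee-saved -> restored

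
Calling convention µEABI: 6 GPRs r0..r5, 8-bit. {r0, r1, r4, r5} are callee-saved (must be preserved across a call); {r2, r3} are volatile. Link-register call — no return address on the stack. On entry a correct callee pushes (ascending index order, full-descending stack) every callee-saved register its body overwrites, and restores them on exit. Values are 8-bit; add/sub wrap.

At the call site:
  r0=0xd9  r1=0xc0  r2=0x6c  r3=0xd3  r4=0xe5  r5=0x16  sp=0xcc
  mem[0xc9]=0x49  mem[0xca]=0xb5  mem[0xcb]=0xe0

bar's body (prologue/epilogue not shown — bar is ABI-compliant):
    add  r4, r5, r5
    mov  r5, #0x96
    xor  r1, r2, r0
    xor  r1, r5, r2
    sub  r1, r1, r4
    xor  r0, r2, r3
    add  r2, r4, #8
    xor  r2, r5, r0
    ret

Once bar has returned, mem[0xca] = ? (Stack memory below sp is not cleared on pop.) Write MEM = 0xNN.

prologue: push r0 -> mem[0xcb]=0xd9, sp=0xcb
prologue: push r1 -> mem[0xca]=0xc0, sp=0xca
prologue: push r4 -> mem[0xc9]=0xe5, sp=0xc9
prologue: push r5 -> mem[0xc8]=0x16, sp=0xc8
body[0] add  r4, r5, r5 -> r4=0x2c
body[1] mov  r5, #0x96 -> r5=0x96
body[2] xor  r1, r2, r0 -> r1=0xb5
body[3] xor  r1, r5, r2 -> r1=0xfa
body[4] sub  r1, r1, r4 -> r1=0xce
body[5] xor  r0, r2, r3 -> r0=0xbf
body[6] add  r2, r4, #8 -> r2=0x34
body[7] xor  r2, r5, r0 -> r2=0x29
epilogue: pop r5=0x16, sp=0xc9
epilogue: pop r4=0xe5, sp=0xca
epilogue: pop r1=0xc0, sp=0xcb
epilogue: pop r0=0xd9, sp=0xcc
prologue pushed ['r0', 'r1', 'r4', 'r5'] at ['0xcb', '0xca', '0xc9', '0xc8']

MEM = 0xc0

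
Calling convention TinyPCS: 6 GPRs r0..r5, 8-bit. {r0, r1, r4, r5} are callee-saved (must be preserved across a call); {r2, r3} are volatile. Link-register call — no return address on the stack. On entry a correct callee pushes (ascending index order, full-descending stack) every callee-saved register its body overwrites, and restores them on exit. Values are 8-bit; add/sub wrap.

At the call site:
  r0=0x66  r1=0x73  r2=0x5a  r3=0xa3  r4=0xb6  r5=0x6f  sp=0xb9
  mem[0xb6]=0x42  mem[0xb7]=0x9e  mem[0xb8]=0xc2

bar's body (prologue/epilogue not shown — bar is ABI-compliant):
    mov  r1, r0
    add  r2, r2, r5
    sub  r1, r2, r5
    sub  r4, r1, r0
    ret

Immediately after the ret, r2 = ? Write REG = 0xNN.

prologue: push r1 -> mem[0xb8]=0x73, sp=0xb8
prologue: push r4 -> mem[0xb7]=0xb6, sp=0xb7
body[0] mov  r1, r0 -> r1=0x66
body[1] add  r2, r2, r5 -> r2=0xc9
body[2] sub  r1, r2, r5 -> r1=0x5a
body[3] sub  r4, r1, r0 -> r4=0xf4
epilogue: pop r4=0xb6, sp=0xb8
epilogue: pop r1=0x73, sp=0xb9
r2 is caller-saved -> body value

REG = 0xc9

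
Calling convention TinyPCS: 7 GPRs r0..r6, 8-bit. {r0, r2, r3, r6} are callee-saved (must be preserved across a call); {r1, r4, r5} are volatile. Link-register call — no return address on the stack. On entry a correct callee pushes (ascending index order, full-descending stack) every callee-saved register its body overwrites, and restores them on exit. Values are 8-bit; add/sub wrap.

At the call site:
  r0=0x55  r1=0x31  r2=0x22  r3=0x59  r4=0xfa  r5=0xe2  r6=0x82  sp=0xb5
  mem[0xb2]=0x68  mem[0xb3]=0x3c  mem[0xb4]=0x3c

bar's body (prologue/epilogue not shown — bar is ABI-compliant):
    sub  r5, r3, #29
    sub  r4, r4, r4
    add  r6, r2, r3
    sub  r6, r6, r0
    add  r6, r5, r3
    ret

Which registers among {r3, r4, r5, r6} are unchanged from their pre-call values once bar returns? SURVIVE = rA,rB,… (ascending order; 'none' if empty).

prologue: push r6 -> mem[0xb4]=0x82, sp=0xb4
body[0] sub  r5, r3, #29 -> r5=0x3c
body[1] sub  r4, r4, r4 -> r4=0x00
body[2] add  r6, r2, r3 -> r6=0x7b
body[3] sub  r6, r6, r0 -> r6=0x26
body[4] add  r6, r5, r3 -> r6=0x95
epilogue: pop r6=0x82, sp=0xb5
r3: callee-saved, written=False
r4: caller-saved, written=True
r5: caller-saved, written=True
r6: callee-saved, written=True

SURVIVE = r3,r6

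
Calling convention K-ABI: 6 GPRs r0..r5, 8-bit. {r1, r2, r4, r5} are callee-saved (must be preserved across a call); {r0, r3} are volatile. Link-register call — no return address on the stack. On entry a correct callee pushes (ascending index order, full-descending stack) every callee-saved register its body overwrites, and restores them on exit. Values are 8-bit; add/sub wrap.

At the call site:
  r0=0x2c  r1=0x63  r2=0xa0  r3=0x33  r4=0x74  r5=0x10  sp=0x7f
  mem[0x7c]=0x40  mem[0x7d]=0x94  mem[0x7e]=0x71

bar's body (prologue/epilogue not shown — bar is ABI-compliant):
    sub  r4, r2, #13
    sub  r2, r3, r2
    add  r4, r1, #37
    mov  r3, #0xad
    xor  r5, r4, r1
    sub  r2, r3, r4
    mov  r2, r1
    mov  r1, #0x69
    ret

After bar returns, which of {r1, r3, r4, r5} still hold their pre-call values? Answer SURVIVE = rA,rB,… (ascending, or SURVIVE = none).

prologue: push r1 -> mem[0x7e]=0x63, sp=0x7e
prologue: push r2 -> mem[0x7d]=0xa0, sp=0x7d
prologue: push r4 -> mem[0x7c]=0x74, sp=0x7c
prologue: push r5 -> mem[0x7b]=0x10, sp=0x7b
body[0] sub  r4, r2, #13 -> r4=0x93
body[1] sub  r2, r3, r2 -> r2=0x93
body[2] add  r4, r1, #37 -> r4=0x88
body[3] mov  r3, #0xad -> r3=0xad
body[4] xor  r5, r4, r1 -> r5=0xeb
body[5] sub  r2, r3, r4 -> r2=0x25
body[6] mov  r2, r1 -> r2=0x63
body[7] mov  r1, #0x69 -> r1=0x69
epilogue: pop r5=0x10, sp=0x7c
epilogue: pop r4=0x74, sp=0x7d
epilogue: pop r2=0xa0, sp=0x7e
epilogue: pop r1=0x63, sp=0x7f
r1: callee-saved, written=True
r3: caller-saved, written=True
r4: callee-saved, written=True
r5: callee-saved, written=True

SURVIVE = r1,r4,r5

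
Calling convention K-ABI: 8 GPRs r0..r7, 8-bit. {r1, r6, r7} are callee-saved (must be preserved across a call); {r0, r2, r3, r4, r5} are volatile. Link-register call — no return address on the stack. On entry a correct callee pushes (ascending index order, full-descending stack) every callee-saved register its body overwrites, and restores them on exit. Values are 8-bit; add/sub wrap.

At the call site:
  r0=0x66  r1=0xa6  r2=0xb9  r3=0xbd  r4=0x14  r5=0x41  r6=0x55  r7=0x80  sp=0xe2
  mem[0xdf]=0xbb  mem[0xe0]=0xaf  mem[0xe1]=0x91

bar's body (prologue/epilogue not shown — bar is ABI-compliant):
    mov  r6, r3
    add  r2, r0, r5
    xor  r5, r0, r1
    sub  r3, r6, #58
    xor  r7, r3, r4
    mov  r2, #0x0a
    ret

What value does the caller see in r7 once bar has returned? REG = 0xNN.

prologue: push r6 -> mem[0xe1]=0x55, sp=0xe1
prologue: push r7 -> mem[0xe0]=0x80, sp=0xe0
body[0] mov  r6, r3 -> r6=0xbd
body[1] add  r2, r0, r5 -> r2=0xa7
body[2] xor  r5, r0, r1 -> r5=0xc0
body[3] sub  r3, r6, #58 -> r3=0x83
body[4] xor  r7, r3, r4 -> r7=0x97
body[5] mov  r2, #0x0a -> r2=0x0a
epilogue: pop r7=0x80, sp=0xe1
epilogue: pop r6=0x55, sp=0xe2
r7 is callee-saved -> restored

REG = 0x80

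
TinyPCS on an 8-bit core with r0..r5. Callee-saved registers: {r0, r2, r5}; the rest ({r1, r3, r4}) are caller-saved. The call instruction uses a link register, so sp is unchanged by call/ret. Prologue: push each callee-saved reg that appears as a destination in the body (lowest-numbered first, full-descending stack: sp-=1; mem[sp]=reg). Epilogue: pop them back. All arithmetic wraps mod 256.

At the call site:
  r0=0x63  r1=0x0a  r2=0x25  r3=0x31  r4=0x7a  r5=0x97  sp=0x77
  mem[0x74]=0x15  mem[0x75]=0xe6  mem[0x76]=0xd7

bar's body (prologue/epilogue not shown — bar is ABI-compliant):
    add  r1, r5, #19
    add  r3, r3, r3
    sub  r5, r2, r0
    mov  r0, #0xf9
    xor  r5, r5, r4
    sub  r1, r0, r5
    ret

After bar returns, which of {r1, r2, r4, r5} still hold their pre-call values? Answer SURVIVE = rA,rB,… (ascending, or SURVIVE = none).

prologue: push r0 → mem[0x76]=0x63, sp=0x76
prologue: push r5 → mem[0x75]=0x97, sp=0x75
body[0] add  r1, r5, #19 → r1=0xaa
body[1] add  r3, r3, r3 → r3=0x62
body[2] sub  r5, r2, r0 → r5=0xc2
body[3] mov  r0, #0xf9 → r0=0xf9
body[4] xor  r5, r5, r4 → r5=0xb8
body[5] sub  r1, r0, r5 → r1=0x41
epilogue: pop r5=0x97, sp=0x76
epilogue: pop r0=0x63, sp=0x77
r1: caller-saved, written=True
r2: callee-saved, written=False
r4: caller-saved, written=False
r5: callee-saved, written=True

SURVIVE = r2,r4,r5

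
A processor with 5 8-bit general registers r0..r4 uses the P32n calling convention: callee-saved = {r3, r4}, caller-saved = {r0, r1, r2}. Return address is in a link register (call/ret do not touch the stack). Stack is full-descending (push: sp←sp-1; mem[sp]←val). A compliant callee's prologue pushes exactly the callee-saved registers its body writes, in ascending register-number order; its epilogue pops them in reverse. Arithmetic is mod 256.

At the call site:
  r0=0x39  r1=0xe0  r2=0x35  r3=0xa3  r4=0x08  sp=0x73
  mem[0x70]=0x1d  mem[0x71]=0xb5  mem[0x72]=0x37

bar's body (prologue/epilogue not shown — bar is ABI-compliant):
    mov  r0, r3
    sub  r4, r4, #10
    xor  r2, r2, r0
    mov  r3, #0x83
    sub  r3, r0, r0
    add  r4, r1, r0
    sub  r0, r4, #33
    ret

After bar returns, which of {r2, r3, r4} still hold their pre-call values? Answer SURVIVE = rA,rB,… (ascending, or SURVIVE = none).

prologue: push r3 → mem[0x72]=0xa3, sp=0x72
prologue: push r4 → mem[0x71]=0x08, sp=0x71
body[0] mov  r0, r3 → r0=0xa3
body[1] sub  r4, r4, #10 → r4=0xfe
body[2] xor  r2, r2, r0 → r2=0x96
body[3] mov  r3, #0x83 → r3=0x83
body[4] sub  r3, r0, r0 → r3=0x00
body[5] add  r4, r1, r0 → r4=0x83
body[6] sub  r0, r4, #33 → r0=0x62
epilogue: pop r4=0x08, sp=0x72
epilogue: pop r3=0xa3, sp=0x73
r2: caller-saved, written=True
r3: callee-saved, written=True
r4: callee-saved, written=True

SURVIVE = r3,r4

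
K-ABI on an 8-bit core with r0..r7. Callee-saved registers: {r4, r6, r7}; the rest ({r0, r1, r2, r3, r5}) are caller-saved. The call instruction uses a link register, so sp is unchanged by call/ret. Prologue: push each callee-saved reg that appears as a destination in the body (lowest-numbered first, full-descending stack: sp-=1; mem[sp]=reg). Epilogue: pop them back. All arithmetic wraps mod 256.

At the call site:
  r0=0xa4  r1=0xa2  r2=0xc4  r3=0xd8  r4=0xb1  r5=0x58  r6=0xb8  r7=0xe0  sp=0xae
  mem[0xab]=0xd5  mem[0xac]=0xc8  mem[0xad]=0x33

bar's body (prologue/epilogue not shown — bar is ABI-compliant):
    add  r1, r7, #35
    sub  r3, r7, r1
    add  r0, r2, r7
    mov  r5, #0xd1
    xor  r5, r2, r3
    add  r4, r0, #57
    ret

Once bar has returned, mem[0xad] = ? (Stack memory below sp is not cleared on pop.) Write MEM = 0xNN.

prologue: push r4 → mem[0xad]=0xb1, sp=0xad
body[0] add  r1, r7, #35 → r1=0x03
body[1] sub  r3, r7, r1 → r3=0xdd
body[2] add  r0, r2, r7 → r0=0xa4
body[3] mov  r5, #0xd1 → r5=0xd1
body[4] xor  r5, r2, r3 → r5=0x19
body[5] add  r4, r0, #57 → r4=0xdd
epilogue: pop r4=0xb1, sp=0xae
prologue pushed ['r4'] at ['0xad']

MEM = 0xb1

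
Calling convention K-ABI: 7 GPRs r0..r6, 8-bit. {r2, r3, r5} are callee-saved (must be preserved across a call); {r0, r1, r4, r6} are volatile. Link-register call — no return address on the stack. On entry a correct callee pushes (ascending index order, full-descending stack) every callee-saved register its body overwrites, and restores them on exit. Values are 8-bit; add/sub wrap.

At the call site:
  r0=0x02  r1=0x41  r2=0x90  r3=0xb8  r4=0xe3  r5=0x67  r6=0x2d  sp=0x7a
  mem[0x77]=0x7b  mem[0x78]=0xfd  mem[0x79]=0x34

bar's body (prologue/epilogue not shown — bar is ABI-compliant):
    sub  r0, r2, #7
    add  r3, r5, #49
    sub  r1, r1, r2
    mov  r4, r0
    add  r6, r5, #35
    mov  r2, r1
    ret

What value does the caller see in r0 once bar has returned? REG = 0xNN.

prologue: push r2 → mem[0x79]=0x90, sp=0x79
prologue: push r3 → mem[0x78]=0xb8, sp=0x78
body[0] sub  r0, r2, #7 → r0=0x89
body[1] add  r3, r5, #49 → r3=0x98
body[2] sub  r1, r1, r2 → r1=0xb1
body[3] mov  r4, r0 → r4=0x89
body[4] add  r6, r5, #35 → r6=0x8a
body[5] mov  r2, r1 → r2=0xb1
epilogue: pop r3=0xb8, sp=0x79
epilogue: pop r2=0x90, sp=0x7a
r0 is caller-saved → body value

REG = 0x89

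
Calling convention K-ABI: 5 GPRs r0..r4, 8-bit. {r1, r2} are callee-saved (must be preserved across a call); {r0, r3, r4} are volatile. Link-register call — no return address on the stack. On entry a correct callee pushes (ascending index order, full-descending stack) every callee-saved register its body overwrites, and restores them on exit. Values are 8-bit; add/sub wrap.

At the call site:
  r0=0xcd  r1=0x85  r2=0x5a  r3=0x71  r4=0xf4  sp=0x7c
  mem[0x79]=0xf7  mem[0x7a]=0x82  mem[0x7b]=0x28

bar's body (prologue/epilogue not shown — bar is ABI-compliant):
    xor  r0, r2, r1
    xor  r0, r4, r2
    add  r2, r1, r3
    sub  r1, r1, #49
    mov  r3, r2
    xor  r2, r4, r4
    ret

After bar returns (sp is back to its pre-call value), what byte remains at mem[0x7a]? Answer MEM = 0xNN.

MEM = 0x5a

prologue: push r1 -> mem[0x7b]=0x85, sp=0x7b
prologue: push r2 -> mem[0x7a]=0x5a, sp=0x7a
body[0] xor  r0, r2, r1 -> r0=0xdf
body[1] xor  r0, r4, r2 -> r0=0xae
body[2] add  r2, r1, r3 -> r2=0xf6
body[3] sub  r1, r1, #49 -> r1=0x54
body[4] mov  r3, r2 -> r3=0xf6
body[5] xor  r2, r4, r4 -> r2=0x00
epilogue: pop r2=0x5a, sp=0x7b
epilogue: pop r1=0x85, sp=0x7c
prologue pushed ['r1', 'r2'] at ['0x7b', '0x7a']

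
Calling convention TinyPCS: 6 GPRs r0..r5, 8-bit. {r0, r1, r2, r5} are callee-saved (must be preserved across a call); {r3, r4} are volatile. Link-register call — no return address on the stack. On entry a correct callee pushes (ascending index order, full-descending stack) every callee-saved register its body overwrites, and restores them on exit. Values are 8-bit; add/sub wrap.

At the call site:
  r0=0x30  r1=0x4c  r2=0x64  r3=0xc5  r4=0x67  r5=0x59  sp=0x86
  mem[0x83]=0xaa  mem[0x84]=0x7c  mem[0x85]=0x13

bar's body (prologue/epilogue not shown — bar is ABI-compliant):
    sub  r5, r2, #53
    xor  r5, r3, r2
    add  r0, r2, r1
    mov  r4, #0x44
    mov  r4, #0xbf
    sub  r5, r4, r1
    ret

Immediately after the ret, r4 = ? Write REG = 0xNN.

REG = 0xbf

prologue: push r0 -> mem[0x85]=0x30, sp=0x85
prologue: push r5 -> mem[0x84]=0x59, sp=0x84
body[0] sub  r5, r2, #53 -> r5=0x2f
body[1] xor  r5, r3, r2 -> r5=0xa1
body[2] add  r0, r2, r1 -> r0=0xb0
body[3] mov  r4, #0x44 -> r4=0x44
body[4] mov  r4, #0xbf -> r4=0xbf
body[5] sub  r5, r4, r1 -> r5=0x73
epilogue: pop r5=0x59, sp=0x85
epilogue: pop r0=0x30, sp=0x86
r4 is caller-saved -> body value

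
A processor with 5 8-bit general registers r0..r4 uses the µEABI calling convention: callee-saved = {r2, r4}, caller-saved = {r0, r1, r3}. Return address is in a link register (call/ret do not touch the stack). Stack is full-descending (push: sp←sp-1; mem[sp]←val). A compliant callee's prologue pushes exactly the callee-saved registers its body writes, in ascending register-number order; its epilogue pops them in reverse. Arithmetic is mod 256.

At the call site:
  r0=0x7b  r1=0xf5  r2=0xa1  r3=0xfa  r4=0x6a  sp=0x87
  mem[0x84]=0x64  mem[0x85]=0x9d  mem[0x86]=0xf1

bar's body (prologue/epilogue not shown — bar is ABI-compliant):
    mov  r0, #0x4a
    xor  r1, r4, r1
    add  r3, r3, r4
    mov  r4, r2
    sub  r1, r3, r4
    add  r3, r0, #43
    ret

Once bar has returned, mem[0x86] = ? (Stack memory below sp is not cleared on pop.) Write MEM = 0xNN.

MEM = 0x6a

prologue: push r4 -> mem[0x86]=0x6a, sp=0x86
body[0] mov  r0, #0x4a -> r0=0x4a
body[1] xor  r1, r4, r1 -> r1=0x9f
body[2] add  r3, r3, r4 -> r3=0x64
body[3] mov  r4, r2 -> r4=0xa1
body[4] sub  r1, r3, r4 -> r1=0xc3
body[5] add  r3, r0, #43 -> r3=0x75
epilogue: pop r4=0x6a, sp=0x87
prologue pushed ['r4'] at ['0x86']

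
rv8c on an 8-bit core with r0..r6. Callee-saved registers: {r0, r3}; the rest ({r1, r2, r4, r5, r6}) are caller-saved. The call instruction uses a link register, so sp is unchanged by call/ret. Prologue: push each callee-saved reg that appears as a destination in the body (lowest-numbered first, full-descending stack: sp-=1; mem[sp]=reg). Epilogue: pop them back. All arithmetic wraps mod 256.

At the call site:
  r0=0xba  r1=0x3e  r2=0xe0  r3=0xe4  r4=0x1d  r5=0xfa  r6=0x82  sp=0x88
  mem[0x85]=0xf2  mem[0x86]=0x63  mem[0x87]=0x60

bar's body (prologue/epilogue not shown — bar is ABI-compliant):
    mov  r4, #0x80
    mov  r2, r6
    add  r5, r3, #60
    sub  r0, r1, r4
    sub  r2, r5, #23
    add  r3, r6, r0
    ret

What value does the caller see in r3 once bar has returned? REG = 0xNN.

prologue: push r0 -> mem[0x87]=0xba, sp=0x87
prologue: push r3 -> mem[0x86]=0xe4, sp=0x86
body[0] mov  r4, #0x80 -> r4=0x80
body[1] mov  r2, r6 -> r2=0x82
body[2] add  r5, r3, #60 -> r5=0x20
body[3] sub  r0, r1, r4 -> r0=0xbe
body[4] sub  r2, r5, #23 -> r2=0x09
body[5] add  r3, r6, r0 -> r3=0x40
epilogue: pop r3=0xe4, sp=0x87
epilogue: pop r0=0xba, sp=0x88
r3 is callee-saved -> restored

REG = 0xe4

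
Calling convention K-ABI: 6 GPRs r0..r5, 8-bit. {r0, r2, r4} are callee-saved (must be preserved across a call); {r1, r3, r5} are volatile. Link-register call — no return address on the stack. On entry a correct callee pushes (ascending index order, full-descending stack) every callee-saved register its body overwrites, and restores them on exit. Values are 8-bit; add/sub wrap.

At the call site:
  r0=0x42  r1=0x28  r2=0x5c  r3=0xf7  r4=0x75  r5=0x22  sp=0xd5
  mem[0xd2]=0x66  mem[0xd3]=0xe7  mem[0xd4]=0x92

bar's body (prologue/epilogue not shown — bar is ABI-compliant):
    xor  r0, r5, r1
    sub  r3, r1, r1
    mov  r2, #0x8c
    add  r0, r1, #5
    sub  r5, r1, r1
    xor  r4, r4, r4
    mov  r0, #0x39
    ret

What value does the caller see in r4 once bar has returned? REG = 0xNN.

prologue: push r0 -> mem[0xd4]=0x42, sp=0xd4
prologue: push r2 -> mem[0xd3]=0x5c, sp=0xd3
prologue: push r4 -> mem[0xd2]=0x75, sp=0xd2
body[0] xor  r0, r5, r1 -> r0=0x0a
body[1] sub  r3, r1, r1 -> r3=0x00
body[2] mov  r2, #0x8c -> r2=0x8c
body[3] add  r0, r1, #5 -> r0=0x2d
body[4] sub  r5, r1, r1 -> r5=0x00
body[5] xor  r4, r4, r4 -> r4=0x00
body[6] mov  r0, #0x39 -> r0=0x39
epilogue: pop r4=0x75, sp=0xd3
epilogue: pop r2=0x5c, sp=0xd4
epilogue: pop r0=0x42, sp=0xd5
r4 is callee-saved -> restored

REG = 0x75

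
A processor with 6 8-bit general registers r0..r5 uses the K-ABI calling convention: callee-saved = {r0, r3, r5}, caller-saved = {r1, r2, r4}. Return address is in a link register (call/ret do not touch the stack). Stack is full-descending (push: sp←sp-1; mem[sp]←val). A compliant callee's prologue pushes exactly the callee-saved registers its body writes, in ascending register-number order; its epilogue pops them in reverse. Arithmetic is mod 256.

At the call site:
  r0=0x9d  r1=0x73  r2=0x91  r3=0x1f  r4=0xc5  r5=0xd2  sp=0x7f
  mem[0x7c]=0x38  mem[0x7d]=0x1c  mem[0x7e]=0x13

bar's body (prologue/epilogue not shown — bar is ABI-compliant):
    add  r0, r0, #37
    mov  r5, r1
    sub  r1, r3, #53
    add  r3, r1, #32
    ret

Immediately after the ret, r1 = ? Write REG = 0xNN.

REG = 0xea

prologue: push r0 -> mem[0x7e]=0x9d, sp=0x7e
prologue: push r3 -> mem[0x7d]=0x1f, sp=0x7d
prologue: push r5 -> mem[0x7c]=0xd2, sp=0x7c
body[0] add  r0, r0, #37 -> r0=0xc2
body[1] mov  r5, r1 -> r5=0x73
body[2] sub  r1, r3, #53 -> r1=0xea
body[3] add  r3, r1, #32 -> r3=0x0a
epilogue: pop r5=0xd2, sp=0x7d
epilogue: pop r3=0x1f, sp=0x7e
epilogue: pop r0=0x9d, sp=0x7f
r1 is caller-saved -> body value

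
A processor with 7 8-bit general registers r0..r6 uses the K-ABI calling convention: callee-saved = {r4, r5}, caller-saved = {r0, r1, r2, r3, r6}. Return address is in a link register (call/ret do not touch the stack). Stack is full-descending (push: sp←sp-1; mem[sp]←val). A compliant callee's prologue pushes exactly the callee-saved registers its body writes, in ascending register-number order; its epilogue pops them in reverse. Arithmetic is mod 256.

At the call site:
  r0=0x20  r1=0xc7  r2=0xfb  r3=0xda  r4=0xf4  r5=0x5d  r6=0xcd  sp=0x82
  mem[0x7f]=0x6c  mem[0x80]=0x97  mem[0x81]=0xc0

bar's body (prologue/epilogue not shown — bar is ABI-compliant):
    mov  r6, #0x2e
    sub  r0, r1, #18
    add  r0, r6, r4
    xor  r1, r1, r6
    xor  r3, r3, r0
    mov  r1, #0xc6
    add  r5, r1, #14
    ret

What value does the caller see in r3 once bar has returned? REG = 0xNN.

prologue: push r5 -> mem[0x81]=0x5d, sp=0x81
body[0] mov  r6, #0x2e -> r6=0x2e
body[1] sub  r0, r1, #18 -> r0=0xb5
body[2] add  r0, r6, r4 -> r0=0x22
body[3] xor  r1, r1, r6 -> r1=0xe9
body[4] xor  r3, r3, r0 -> r3=0xf8
body[5] mov  r1, #0xc6 -> r1=0xc6
body[6] add  r5, r1, #14 -> r5=0xd4
epilogue: pop r5=0x5d, sp=0x82
r3 is caller-saved -> body value

REG = 0xf8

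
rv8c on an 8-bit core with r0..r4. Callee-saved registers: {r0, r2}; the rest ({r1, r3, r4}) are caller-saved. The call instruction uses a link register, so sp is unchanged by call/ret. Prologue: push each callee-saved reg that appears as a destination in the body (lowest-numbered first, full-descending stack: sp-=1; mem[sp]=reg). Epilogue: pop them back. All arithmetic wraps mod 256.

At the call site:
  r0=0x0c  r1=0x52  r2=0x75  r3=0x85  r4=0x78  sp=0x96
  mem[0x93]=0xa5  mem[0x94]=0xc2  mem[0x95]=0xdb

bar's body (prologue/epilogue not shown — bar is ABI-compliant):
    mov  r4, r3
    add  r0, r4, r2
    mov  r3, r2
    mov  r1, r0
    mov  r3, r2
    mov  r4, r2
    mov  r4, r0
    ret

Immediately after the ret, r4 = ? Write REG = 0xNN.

prologue: push r0 → mem[0x95]=0x0c, sp=0x95
body[0] mov  r4, r3 → r4=0x85
body[1] add  r0, r4, r2 → r0=0xfa
body[2] mov  r3, r2 → r3=0x75
body[3] mov  r1, r0 → r1=0xfa
body[4] mov  r3, r2 → r3=0x75
body[5] mov  r4, r2 → r4=0x75
body[6] mov  r4, r0 → r4=0xfa
epilogue: pop r0=0x0c, sp=0x96
r4 is caller-saved → body value

REG = 0xfa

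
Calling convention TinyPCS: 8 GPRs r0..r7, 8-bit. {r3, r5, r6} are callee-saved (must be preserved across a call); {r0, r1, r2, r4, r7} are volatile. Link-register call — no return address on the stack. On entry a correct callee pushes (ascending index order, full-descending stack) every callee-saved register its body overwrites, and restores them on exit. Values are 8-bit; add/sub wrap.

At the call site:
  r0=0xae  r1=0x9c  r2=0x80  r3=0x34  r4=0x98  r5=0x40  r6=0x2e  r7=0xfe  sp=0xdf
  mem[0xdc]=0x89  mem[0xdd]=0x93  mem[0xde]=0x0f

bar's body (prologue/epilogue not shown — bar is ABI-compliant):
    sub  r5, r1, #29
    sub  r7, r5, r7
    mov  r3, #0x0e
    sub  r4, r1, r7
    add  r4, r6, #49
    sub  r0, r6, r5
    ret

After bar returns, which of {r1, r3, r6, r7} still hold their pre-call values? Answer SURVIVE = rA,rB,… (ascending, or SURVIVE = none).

prologue: push r3 → mem[0xde]=0x34, sp=0xde
prologue: push r5 → mem[0xdd]=0x40, sp=0xdd
body[0] sub  r5, r1, #29 → r5=0x7f
body[1] sub  r7, r5, r7 → r7=0x81
body[2] mov  r3, #0x0e → r3=0x0e
body[3] sub  r4, r1, r7 → r4=0x1b
body[4] add  r4, r6, #49 → r4=0x5f
body[5] sub  r0, r6, r5 → r0=0xaf
epilogue: pop r5=0x40, sp=0xde
epilogue: pop r3=0x34, sp=0xdf
r1: caller-saved, written=False
r3: callee-saved, written=True
r6: callee-saved, written=False
r7: caller-saved, written=True

SURVIVE = r1,r3,r6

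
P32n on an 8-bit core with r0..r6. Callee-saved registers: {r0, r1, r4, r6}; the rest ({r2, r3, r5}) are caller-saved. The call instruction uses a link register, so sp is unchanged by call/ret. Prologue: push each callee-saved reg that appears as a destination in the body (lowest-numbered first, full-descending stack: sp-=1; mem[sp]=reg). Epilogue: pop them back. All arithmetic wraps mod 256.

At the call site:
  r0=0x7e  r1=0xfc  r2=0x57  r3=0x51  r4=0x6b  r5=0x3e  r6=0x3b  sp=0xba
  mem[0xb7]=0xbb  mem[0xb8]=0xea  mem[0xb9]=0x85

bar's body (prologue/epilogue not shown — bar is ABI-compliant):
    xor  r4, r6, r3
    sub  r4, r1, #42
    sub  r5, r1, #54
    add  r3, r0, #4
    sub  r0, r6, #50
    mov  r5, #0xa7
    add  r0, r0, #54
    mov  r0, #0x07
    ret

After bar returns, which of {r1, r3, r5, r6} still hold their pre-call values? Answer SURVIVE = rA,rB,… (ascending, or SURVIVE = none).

prologue: push r0 → mem[0xb9]=0x7e, sp=0xb9
prologue: push r4 → mem[0xb8]=0x6b, sp=0xb8
body[0] xor  r4, r6, r3 → r4=0x6a
body[1] sub  r4, r1, #42 → r4=0xd2
body[2] sub  r5, r1, #54 → r5=0xc6
body[3] add  r3, r0, #4 → r3=0x82
body[4] sub  r0, r6, #50 → r0=0x09
body[5] mov  r5, #0xa7 → r5=0xa7
body[6] add  r0, r0, #54 → r0=0x3f
body[7] mov  r0, #0x07 → r0=0x07
epilogue: pop r4=0x6b, sp=0xb9
epilogue: pop r0=0x7e, sp=0xba
r1: callee-saved, written=False
r3: caller-saved, written=True
r5: caller-saved, written=True
r6: callee-saved, written=False

SURVIVE = r1,r6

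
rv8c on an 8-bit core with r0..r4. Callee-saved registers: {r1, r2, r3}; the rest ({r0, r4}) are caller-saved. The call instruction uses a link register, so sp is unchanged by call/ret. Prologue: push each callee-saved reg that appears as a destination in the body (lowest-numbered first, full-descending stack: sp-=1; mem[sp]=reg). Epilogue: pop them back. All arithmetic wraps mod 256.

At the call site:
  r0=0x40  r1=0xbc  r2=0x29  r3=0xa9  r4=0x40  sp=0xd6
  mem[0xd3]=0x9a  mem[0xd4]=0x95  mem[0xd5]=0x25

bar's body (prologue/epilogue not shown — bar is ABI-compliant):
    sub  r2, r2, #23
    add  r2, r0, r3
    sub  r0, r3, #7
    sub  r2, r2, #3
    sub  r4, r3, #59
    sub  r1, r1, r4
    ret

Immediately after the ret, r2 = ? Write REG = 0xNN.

REG = 0x29

prologue: push r1 -> mem[0xd5]=0xbc, sp=0xd5
prologue: push r2 -> mem[0xd4]=0x29, sp=0xd4
body[0] sub  r2, r2, #23 -> r2=0x12
body[1] add  r2, r0, r3 -> r2=0xe9
body[2] sub  r0, r3, #7 -> r0=0xa2
body[3] sub  r2, r2, #3 -> r2=0xe6
body[4] sub  r4, r3, #59 -> r4=0x6e
body[5] sub  r1, r1, r4 -> r1=0x4e
epilogue: pop r2=0x29, sp=0xd5
epilogue: pop r1=0xbc, sp=0xd6
r2 is callee-saved -> restored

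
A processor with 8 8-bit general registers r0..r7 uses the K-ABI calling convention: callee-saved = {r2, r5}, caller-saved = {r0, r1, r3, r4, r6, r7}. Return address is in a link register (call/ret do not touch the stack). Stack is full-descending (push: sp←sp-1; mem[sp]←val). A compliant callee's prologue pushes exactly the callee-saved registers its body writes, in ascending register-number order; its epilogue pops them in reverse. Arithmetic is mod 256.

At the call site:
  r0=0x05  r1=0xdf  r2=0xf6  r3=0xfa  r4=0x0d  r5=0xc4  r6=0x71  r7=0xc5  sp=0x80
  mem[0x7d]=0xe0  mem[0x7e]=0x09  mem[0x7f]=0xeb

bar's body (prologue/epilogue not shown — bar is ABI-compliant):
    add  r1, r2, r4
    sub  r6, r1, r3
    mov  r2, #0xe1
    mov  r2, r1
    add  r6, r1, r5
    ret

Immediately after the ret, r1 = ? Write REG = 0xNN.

REG = 0x03

prologue: push r2 -> mem[0x7f]=0xf6, sp=0x7f
body[0] add  r1, r2, r4 -> r1=0x03
body[1] sub  r6, r1, r3 -> r6=0x09
body[2] mov  r2, #0xe1 -> r2=0xe1
body[3] mov  r2, r1 -> r2=0x03
body[4] add  r6, r1, r5 -> r6=0xc7
epilogue: pop r2=0xf6, sp=0x80
r1 is caller-saved -> body value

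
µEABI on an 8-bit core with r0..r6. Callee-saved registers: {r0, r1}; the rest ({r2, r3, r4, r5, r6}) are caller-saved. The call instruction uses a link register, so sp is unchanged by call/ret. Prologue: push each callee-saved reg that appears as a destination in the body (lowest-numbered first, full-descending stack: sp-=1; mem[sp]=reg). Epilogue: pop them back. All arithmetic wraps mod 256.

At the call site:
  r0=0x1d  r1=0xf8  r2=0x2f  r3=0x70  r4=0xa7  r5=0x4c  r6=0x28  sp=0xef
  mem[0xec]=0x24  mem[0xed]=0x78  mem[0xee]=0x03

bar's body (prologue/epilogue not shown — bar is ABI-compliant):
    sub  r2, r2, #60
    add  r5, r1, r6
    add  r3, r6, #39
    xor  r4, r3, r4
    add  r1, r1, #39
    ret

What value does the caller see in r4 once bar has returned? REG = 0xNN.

REG = 0xe8

prologue: push r1 -> mem[0xee]=0xf8, sp=0xee
body[0] sub  r2, r2, #60 -> r2=0xf3
body[1] add  r5, r1, r6 -> r5=0x20
body[2] add  r3, r6, #39 -> r3=0x4f
body[3] xor  r4, r3, r4 -> r4=0xe8
body[4] add  r1, r1, #39 -> r1=0x1f
epilogue: pop r1=0xf8, sp=0xef
r4 is caller-saved -> body value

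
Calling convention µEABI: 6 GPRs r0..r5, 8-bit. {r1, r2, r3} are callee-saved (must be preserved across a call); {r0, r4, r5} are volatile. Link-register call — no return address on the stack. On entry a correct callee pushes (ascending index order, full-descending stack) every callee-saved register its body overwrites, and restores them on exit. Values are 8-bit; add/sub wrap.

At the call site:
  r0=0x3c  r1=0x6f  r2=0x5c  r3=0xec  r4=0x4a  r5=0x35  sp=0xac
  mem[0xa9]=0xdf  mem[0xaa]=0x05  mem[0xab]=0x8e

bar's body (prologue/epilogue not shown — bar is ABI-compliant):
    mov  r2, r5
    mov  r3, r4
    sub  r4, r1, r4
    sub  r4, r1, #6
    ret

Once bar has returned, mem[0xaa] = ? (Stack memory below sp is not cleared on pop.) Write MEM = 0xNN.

prologue: push r2 -> mem[0xab]=0x5c, sp=0xab
prologue: push r3 -> mem[0xaa]=0xec, sp=0xaa
body[0] mov  r2, r5 -> r2=0x35
body[1] mov  r3, r4 -> r3=0x4a
body[2] sub  r4, r1, r4 -> r4=0x25
body[3] sub  r4, r1, #6 -> r4=0x69
epilogue: pop r3=0xec, sp=0xab
epilogue: pop r2=0x5c, sp=0xac
prologue pushed ['r2', 'r3'] at ['0xab', '0xaa']

MEM = 0xec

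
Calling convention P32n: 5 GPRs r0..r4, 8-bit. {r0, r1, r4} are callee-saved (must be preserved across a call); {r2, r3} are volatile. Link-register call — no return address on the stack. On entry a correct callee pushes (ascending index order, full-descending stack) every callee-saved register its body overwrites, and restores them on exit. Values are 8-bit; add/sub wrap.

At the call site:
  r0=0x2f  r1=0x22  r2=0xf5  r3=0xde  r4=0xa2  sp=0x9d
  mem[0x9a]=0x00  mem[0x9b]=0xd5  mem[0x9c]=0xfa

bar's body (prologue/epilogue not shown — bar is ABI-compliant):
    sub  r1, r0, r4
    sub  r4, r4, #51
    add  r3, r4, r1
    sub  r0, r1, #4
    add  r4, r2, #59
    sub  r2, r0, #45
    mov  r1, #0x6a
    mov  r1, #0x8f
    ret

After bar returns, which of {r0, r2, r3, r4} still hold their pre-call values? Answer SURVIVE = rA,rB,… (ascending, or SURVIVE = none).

prologue: push r0 → mem[0x9c]=0x2f, sp=0x9c
prologue: push r1 → mem[0x9b]=0x22, sp=0x9b
prologue: push r4 → mem[0x9a]=0xa2, sp=0x9a
body[0] sub  r1, r0, r4 → r1=0x8d
body[1] sub  r4, r4, #51 → r4=0x6f
body[2] add  r3, r4, r1 → r3=0xfc
body[3] sub  r0, r1, #4 → r0=0x89
body[4] add  r4, r2, #59 → r4=0x30
body[5] sub  r2, r0, #45 → r2=0x5c
body[6] mov  r1, #0x6a → r1=0x6a
body[7] mov  r1, #0x8f → r1=0x8f
epilogue: pop r4=0xa2, sp=0x9b
epilogue: pop r1=0x22, sp=0x9c
epilogue: pop r0=0x2f, sp=0x9d
r0: callee-saved, written=True
r2: caller-saved, written=True
r3: caller-saved, written=True
r4: callee-saved, written=True

SURVIVE = r0,r4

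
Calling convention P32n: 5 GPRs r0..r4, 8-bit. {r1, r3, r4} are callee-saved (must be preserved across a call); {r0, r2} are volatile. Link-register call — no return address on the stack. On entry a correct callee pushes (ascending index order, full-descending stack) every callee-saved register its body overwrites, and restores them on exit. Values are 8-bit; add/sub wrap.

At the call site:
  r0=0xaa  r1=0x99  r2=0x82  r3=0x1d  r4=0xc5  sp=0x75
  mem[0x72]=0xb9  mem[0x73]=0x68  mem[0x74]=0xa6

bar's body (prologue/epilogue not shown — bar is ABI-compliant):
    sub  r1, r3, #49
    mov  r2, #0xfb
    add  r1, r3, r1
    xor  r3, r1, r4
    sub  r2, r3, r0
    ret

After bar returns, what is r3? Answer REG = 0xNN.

REG = 0x1d

prologue: push r1 → mem[0x74]=0x99, sp=0x74
prologue: push r3 → mem[0x73]=0x1d, sp=0x73
body[0] sub  r1, r3, #49 → r1=0xec
body[1] mov  r2, #0xfb → r2=0xfb
body[2] add  r1, r3, r1 → r1=0x09
body[3] xor  r3, r1, r4 → r3=0xcc
body[4] sub  r2, r3, r0 → r2=0x22
epilogue: pop r3=0x1d, sp=0x74
epilogue: pop r1=0x99, sp=0x75
r3 is callee-saved → restored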